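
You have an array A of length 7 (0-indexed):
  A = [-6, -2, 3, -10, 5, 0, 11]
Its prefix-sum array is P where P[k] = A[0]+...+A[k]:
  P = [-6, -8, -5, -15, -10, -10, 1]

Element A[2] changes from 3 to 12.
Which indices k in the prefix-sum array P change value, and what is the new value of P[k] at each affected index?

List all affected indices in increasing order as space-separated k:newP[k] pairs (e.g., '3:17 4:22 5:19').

Answer: 2:4 3:-6 4:-1 5:-1 6:10

Derivation:
P[k] = A[0] + ... + A[k]
P[k] includes A[2] iff k >= 2
Affected indices: 2, 3, ..., 6; delta = 9
  P[2]: -5 + 9 = 4
  P[3]: -15 + 9 = -6
  P[4]: -10 + 9 = -1
  P[5]: -10 + 9 = -1
  P[6]: 1 + 9 = 10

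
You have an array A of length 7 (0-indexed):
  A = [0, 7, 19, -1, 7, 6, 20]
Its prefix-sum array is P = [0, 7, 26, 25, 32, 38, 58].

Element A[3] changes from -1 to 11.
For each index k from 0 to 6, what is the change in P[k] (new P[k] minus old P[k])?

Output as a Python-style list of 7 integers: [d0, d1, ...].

Element change: A[3] -1 -> 11, delta = 12
For k < 3: P[k] unchanged, delta_P[k] = 0
For k >= 3: P[k] shifts by exactly 12
Delta array: [0, 0, 0, 12, 12, 12, 12]

Answer: [0, 0, 0, 12, 12, 12, 12]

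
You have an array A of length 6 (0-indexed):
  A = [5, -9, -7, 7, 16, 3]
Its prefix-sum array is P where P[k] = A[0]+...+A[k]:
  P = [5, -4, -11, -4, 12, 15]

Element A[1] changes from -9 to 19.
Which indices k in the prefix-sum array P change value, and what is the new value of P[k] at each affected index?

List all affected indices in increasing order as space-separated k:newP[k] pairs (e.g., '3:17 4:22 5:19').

Answer: 1:24 2:17 3:24 4:40 5:43

Derivation:
P[k] = A[0] + ... + A[k]
P[k] includes A[1] iff k >= 1
Affected indices: 1, 2, ..., 5; delta = 28
  P[1]: -4 + 28 = 24
  P[2]: -11 + 28 = 17
  P[3]: -4 + 28 = 24
  P[4]: 12 + 28 = 40
  P[5]: 15 + 28 = 43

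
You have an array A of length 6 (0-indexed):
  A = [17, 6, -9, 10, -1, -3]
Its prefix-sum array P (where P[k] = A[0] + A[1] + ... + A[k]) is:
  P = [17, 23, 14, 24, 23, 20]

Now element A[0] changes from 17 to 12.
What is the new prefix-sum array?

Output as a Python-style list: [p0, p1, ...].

Change: A[0] 17 -> 12, delta = -5
P[k] for k < 0: unchanged (A[0] not included)
P[k] for k >= 0: shift by delta = -5
  P[0] = 17 + -5 = 12
  P[1] = 23 + -5 = 18
  P[2] = 14 + -5 = 9
  P[3] = 24 + -5 = 19
  P[4] = 23 + -5 = 18
  P[5] = 20 + -5 = 15

Answer: [12, 18, 9, 19, 18, 15]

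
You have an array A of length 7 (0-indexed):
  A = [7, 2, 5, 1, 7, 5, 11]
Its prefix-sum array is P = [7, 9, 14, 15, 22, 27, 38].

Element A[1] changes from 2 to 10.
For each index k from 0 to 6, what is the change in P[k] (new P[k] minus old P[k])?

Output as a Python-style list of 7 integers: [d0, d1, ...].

Answer: [0, 8, 8, 8, 8, 8, 8]

Derivation:
Element change: A[1] 2 -> 10, delta = 8
For k < 1: P[k] unchanged, delta_P[k] = 0
For k >= 1: P[k] shifts by exactly 8
Delta array: [0, 8, 8, 8, 8, 8, 8]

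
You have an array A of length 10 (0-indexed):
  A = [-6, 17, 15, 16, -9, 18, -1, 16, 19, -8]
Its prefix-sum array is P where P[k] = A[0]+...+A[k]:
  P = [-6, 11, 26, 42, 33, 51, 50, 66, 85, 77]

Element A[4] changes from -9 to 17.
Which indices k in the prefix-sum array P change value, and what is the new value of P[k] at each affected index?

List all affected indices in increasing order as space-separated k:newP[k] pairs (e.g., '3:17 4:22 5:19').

P[k] = A[0] + ... + A[k]
P[k] includes A[4] iff k >= 4
Affected indices: 4, 5, ..., 9; delta = 26
  P[4]: 33 + 26 = 59
  P[5]: 51 + 26 = 77
  P[6]: 50 + 26 = 76
  P[7]: 66 + 26 = 92
  P[8]: 85 + 26 = 111
  P[9]: 77 + 26 = 103

Answer: 4:59 5:77 6:76 7:92 8:111 9:103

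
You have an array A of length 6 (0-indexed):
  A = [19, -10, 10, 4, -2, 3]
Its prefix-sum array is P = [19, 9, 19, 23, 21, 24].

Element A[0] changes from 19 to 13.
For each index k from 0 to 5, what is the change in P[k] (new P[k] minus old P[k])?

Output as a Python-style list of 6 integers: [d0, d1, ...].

Answer: [-6, -6, -6, -6, -6, -6]

Derivation:
Element change: A[0] 19 -> 13, delta = -6
For k < 0: P[k] unchanged, delta_P[k] = 0
For k >= 0: P[k] shifts by exactly -6
Delta array: [-6, -6, -6, -6, -6, -6]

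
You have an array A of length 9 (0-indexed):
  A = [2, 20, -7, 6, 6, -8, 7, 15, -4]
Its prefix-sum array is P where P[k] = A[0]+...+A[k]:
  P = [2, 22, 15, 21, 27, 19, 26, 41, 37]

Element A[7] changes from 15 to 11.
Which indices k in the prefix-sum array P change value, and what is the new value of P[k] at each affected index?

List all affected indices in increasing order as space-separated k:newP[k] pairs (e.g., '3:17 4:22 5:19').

P[k] = A[0] + ... + A[k]
P[k] includes A[7] iff k >= 7
Affected indices: 7, 8, ..., 8; delta = -4
  P[7]: 41 + -4 = 37
  P[8]: 37 + -4 = 33

Answer: 7:37 8:33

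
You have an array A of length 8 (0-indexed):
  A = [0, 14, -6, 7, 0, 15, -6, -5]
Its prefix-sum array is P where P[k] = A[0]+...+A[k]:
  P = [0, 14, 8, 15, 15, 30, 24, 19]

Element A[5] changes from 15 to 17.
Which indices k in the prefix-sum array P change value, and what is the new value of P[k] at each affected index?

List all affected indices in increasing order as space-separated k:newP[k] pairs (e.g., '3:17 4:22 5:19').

Answer: 5:32 6:26 7:21

Derivation:
P[k] = A[0] + ... + A[k]
P[k] includes A[5] iff k >= 5
Affected indices: 5, 6, ..., 7; delta = 2
  P[5]: 30 + 2 = 32
  P[6]: 24 + 2 = 26
  P[7]: 19 + 2 = 21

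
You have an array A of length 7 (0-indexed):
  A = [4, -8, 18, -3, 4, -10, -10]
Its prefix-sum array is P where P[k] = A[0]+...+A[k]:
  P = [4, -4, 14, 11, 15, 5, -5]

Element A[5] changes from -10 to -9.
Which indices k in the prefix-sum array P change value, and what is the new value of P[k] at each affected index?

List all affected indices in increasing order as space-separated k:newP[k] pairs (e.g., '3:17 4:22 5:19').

P[k] = A[0] + ... + A[k]
P[k] includes A[5] iff k >= 5
Affected indices: 5, 6, ..., 6; delta = 1
  P[5]: 5 + 1 = 6
  P[6]: -5 + 1 = -4

Answer: 5:6 6:-4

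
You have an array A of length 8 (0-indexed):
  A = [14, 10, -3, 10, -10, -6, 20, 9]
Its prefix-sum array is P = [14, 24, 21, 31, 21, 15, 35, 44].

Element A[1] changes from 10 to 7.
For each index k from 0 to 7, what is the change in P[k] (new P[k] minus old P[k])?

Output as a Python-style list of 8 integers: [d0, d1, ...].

Element change: A[1] 10 -> 7, delta = -3
For k < 1: P[k] unchanged, delta_P[k] = 0
For k >= 1: P[k] shifts by exactly -3
Delta array: [0, -3, -3, -3, -3, -3, -3, -3]

Answer: [0, -3, -3, -3, -3, -3, -3, -3]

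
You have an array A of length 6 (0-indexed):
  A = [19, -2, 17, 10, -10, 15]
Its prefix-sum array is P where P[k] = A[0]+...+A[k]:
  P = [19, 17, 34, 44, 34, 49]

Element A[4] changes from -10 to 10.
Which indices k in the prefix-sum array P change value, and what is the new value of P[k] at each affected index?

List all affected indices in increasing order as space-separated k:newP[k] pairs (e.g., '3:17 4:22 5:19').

Answer: 4:54 5:69

Derivation:
P[k] = A[0] + ... + A[k]
P[k] includes A[4] iff k >= 4
Affected indices: 4, 5, ..., 5; delta = 20
  P[4]: 34 + 20 = 54
  P[5]: 49 + 20 = 69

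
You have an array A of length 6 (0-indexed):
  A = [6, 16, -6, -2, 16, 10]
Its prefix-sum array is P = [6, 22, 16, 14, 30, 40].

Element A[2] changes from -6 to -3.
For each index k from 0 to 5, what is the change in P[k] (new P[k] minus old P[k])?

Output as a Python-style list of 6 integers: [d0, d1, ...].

Element change: A[2] -6 -> -3, delta = 3
For k < 2: P[k] unchanged, delta_P[k] = 0
For k >= 2: P[k] shifts by exactly 3
Delta array: [0, 0, 3, 3, 3, 3]

Answer: [0, 0, 3, 3, 3, 3]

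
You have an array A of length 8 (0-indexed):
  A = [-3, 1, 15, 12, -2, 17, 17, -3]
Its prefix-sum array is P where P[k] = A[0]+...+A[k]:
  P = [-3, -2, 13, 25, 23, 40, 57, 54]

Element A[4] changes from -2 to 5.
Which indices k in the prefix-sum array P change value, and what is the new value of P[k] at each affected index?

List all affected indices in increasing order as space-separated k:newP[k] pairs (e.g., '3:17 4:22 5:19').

Answer: 4:30 5:47 6:64 7:61

Derivation:
P[k] = A[0] + ... + A[k]
P[k] includes A[4] iff k >= 4
Affected indices: 4, 5, ..., 7; delta = 7
  P[4]: 23 + 7 = 30
  P[5]: 40 + 7 = 47
  P[6]: 57 + 7 = 64
  P[7]: 54 + 7 = 61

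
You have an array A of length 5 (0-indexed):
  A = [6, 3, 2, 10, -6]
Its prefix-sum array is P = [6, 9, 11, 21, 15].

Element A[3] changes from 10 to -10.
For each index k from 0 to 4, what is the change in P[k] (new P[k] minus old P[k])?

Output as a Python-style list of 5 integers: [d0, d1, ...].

Element change: A[3] 10 -> -10, delta = -20
For k < 3: P[k] unchanged, delta_P[k] = 0
For k >= 3: P[k] shifts by exactly -20
Delta array: [0, 0, 0, -20, -20]

Answer: [0, 0, 0, -20, -20]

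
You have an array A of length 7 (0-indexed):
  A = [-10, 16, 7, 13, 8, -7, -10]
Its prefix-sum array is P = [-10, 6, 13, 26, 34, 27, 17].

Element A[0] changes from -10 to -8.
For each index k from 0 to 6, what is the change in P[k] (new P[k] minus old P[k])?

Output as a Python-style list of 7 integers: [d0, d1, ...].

Answer: [2, 2, 2, 2, 2, 2, 2]

Derivation:
Element change: A[0] -10 -> -8, delta = 2
For k < 0: P[k] unchanged, delta_P[k] = 0
For k >= 0: P[k] shifts by exactly 2
Delta array: [2, 2, 2, 2, 2, 2, 2]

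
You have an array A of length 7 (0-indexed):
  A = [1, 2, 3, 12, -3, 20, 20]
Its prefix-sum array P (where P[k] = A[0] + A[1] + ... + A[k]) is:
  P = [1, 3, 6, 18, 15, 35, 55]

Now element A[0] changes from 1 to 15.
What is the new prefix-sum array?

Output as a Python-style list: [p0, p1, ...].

Change: A[0] 1 -> 15, delta = 14
P[k] for k < 0: unchanged (A[0] not included)
P[k] for k >= 0: shift by delta = 14
  P[0] = 1 + 14 = 15
  P[1] = 3 + 14 = 17
  P[2] = 6 + 14 = 20
  P[3] = 18 + 14 = 32
  P[4] = 15 + 14 = 29
  P[5] = 35 + 14 = 49
  P[6] = 55 + 14 = 69

Answer: [15, 17, 20, 32, 29, 49, 69]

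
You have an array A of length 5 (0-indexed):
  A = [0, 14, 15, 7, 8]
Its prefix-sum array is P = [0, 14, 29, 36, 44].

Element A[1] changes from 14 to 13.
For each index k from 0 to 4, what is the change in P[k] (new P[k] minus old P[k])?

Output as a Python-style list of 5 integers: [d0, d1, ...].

Answer: [0, -1, -1, -1, -1]

Derivation:
Element change: A[1] 14 -> 13, delta = -1
For k < 1: P[k] unchanged, delta_P[k] = 0
For k >= 1: P[k] shifts by exactly -1
Delta array: [0, -1, -1, -1, -1]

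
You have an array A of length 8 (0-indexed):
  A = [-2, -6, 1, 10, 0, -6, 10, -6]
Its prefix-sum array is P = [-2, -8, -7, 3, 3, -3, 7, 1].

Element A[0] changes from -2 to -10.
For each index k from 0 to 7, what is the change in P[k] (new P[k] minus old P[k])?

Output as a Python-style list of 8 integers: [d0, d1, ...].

Element change: A[0] -2 -> -10, delta = -8
For k < 0: P[k] unchanged, delta_P[k] = 0
For k >= 0: P[k] shifts by exactly -8
Delta array: [-8, -8, -8, -8, -8, -8, -8, -8]

Answer: [-8, -8, -8, -8, -8, -8, -8, -8]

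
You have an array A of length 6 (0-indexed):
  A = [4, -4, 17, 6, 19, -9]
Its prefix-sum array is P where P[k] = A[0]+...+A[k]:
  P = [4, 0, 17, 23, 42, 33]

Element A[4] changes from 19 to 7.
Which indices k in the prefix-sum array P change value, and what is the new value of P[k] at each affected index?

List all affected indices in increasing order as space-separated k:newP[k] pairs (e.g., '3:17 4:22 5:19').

Answer: 4:30 5:21

Derivation:
P[k] = A[0] + ... + A[k]
P[k] includes A[4] iff k >= 4
Affected indices: 4, 5, ..., 5; delta = -12
  P[4]: 42 + -12 = 30
  P[5]: 33 + -12 = 21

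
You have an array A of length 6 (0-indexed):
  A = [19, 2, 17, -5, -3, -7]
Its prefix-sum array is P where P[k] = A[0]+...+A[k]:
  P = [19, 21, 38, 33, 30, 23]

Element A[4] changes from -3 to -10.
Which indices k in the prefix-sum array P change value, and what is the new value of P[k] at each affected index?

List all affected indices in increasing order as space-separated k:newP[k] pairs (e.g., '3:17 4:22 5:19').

Answer: 4:23 5:16

Derivation:
P[k] = A[0] + ... + A[k]
P[k] includes A[4] iff k >= 4
Affected indices: 4, 5, ..., 5; delta = -7
  P[4]: 30 + -7 = 23
  P[5]: 23 + -7 = 16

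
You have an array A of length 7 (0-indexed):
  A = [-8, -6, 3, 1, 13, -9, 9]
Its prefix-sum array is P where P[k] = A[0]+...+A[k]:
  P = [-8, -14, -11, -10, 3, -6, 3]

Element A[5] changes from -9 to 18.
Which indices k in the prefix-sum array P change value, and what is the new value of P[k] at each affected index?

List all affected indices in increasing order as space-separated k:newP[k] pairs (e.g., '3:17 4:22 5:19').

P[k] = A[0] + ... + A[k]
P[k] includes A[5] iff k >= 5
Affected indices: 5, 6, ..., 6; delta = 27
  P[5]: -6 + 27 = 21
  P[6]: 3 + 27 = 30

Answer: 5:21 6:30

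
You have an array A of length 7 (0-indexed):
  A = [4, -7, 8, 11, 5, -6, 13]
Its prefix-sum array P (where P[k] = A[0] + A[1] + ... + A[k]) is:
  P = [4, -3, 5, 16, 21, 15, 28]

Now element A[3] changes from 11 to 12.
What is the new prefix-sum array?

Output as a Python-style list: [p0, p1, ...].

Change: A[3] 11 -> 12, delta = 1
P[k] for k < 3: unchanged (A[3] not included)
P[k] for k >= 3: shift by delta = 1
  P[0] = 4 + 0 = 4
  P[1] = -3 + 0 = -3
  P[2] = 5 + 0 = 5
  P[3] = 16 + 1 = 17
  P[4] = 21 + 1 = 22
  P[5] = 15 + 1 = 16
  P[6] = 28 + 1 = 29

Answer: [4, -3, 5, 17, 22, 16, 29]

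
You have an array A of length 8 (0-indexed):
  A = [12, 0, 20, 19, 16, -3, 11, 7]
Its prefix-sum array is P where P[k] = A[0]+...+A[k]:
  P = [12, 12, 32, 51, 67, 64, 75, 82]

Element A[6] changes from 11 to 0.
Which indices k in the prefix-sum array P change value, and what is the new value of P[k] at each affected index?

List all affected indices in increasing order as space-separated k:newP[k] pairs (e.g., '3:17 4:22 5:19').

P[k] = A[0] + ... + A[k]
P[k] includes A[6] iff k >= 6
Affected indices: 6, 7, ..., 7; delta = -11
  P[6]: 75 + -11 = 64
  P[7]: 82 + -11 = 71

Answer: 6:64 7:71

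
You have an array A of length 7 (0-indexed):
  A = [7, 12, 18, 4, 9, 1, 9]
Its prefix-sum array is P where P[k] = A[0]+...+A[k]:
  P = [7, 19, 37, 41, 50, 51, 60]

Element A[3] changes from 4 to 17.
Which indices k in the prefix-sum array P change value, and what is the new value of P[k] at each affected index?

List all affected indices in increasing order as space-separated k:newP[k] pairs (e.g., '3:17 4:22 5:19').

P[k] = A[0] + ... + A[k]
P[k] includes A[3] iff k >= 3
Affected indices: 3, 4, ..., 6; delta = 13
  P[3]: 41 + 13 = 54
  P[4]: 50 + 13 = 63
  P[5]: 51 + 13 = 64
  P[6]: 60 + 13 = 73

Answer: 3:54 4:63 5:64 6:73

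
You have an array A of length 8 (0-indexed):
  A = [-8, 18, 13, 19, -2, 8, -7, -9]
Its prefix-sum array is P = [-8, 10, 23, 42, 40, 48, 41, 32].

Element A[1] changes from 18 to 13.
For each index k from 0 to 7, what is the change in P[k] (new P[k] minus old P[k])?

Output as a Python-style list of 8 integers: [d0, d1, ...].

Element change: A[1] 18 -> 13, delta = -5
For k < 1: P[k] unchanged, delta_P[k] = 0
For k >= 1: P[k] shifts by exactly -5
Delta array: [0, -5, -5, -5, -5, -5, -5, -5]

Answer: [0, -5, -5, -5, -5, -5, -5, -5]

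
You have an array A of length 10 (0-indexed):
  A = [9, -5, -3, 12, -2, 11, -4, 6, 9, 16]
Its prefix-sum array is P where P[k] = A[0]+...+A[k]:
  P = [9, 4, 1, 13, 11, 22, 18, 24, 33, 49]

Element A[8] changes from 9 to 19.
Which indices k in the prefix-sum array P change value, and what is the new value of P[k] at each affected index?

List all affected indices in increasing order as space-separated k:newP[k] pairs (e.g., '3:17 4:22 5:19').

P[k] = A[0] + ... + A[k]
P[k] includes A[8] iff k >= 8
Affected indices: 8, 9, ..., 9; delta = 10
  P[8]: 33 + 10 = 43
  P[9]: 49 + 10 = 59

Answer: 8:43 9:59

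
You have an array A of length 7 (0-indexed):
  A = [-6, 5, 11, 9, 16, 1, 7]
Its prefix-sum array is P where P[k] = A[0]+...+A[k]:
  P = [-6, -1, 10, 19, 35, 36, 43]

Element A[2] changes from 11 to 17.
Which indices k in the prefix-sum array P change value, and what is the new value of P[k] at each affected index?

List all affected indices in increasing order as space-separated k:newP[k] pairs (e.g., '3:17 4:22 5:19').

P[k] = A[0] + ... + A[k]
P[k] includes A[2] iff k >= 2
Affected indices: 2, 3, ..., 6; delta = 6
  P[2]: 10 + 6 = 16
  P[3]: 19 + 6 = 25
  P[4]: 35 + 6 = 41
  P[5]: 36 + 6 = 42
  P[6]: 43 + 6 = 49

Answer: 2:16 3:25 4:41 5:42 6:49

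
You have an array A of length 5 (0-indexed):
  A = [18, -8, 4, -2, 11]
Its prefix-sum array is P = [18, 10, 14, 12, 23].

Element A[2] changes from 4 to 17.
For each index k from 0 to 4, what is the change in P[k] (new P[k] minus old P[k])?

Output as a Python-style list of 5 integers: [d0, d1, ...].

Element change: A[2] 4 -> 17, delta = 13
For k < 2: P[k] unchanged, delta_P[k] = 0
For k >= 2: P[k] shifts by exactly 13
Delta array: [0, 0, 13, 13, 13]

Answer: [0, 0, 13, 13, 13]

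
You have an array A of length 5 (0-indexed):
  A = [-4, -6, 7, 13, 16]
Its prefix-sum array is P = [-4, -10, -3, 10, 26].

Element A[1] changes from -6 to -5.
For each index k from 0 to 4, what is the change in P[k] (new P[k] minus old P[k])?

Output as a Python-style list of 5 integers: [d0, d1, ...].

Element change: A[1] -6 -> -5, delta = 1
For k < 1: P[k] unchanged, delta_P[k] = 0
For k >= 1: P[k] shifts by exactly 1
Delta array: [0, 1, 1, 1, 1]

Answer: [0, 1, 1, 1, 1]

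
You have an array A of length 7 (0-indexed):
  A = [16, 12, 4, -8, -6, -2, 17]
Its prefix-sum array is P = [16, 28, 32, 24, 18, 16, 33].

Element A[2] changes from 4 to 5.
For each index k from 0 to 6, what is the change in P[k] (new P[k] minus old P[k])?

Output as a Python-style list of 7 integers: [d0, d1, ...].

Element change: A[2] 4 -> 5, delta = 1
For k < 2: P[k] unchanged, delta_P[k] = 0
For k >= 2: P[k] shifts by exactly 1
Delta array: [0, 0, 1, 1, 1, 1, 1]

Answer: [0, 0, 1, 1, 1, 1, 1]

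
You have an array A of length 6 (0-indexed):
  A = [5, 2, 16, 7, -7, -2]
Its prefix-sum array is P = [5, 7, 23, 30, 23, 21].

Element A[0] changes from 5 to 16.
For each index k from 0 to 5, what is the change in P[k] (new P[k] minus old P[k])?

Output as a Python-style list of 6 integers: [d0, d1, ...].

Element change: A[0] 5 -> 16, delta = 11
For k < 0: P[k] unchanged, delta_P[k] = 0
For k >= 0: P[k] shifts by exactly 11
Delta array: [11, 11, 11, 11, 11, 11]

Answer: [11, 11, 11, 11, 11, 11]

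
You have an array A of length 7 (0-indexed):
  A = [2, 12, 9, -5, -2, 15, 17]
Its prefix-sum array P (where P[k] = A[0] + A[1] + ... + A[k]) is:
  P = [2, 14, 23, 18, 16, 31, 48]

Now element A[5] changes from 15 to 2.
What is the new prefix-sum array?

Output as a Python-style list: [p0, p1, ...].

Answer: [2, 14, 23, 18, 16, 18, 35]

Derivation:
Change: A[5] 15 -> 2, delta = -13
P[k] for k < 5: unchanged (A[5] not included)
P[k] for k >= 5: shift by delta = -13
  P[0] = 2 + 0 = 2
  P[1] = 14 + 0 = 14
  P[2] = 23 + 0 = 23
  P[3] = 18 + 0 = 18
  P[4] = 16 + 0 = 16
  P[5] = 31 + -13 = 18
  P[6] = 48 + -13 = 35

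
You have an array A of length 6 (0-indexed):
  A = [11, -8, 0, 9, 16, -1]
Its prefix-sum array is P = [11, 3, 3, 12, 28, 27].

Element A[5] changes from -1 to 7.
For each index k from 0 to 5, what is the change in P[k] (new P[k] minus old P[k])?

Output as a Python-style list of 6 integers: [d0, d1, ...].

Element change: A[5] -1 -> 7, delta = 8
For k < 5: P[k] unchanged, delta_P[k] = 0
For k >= 5: P[k] shifts by exactly 8
Delta array: [0, 0, 0, 0, 0, 8]

Answer: [0, 0, 0, 0, 0, 8]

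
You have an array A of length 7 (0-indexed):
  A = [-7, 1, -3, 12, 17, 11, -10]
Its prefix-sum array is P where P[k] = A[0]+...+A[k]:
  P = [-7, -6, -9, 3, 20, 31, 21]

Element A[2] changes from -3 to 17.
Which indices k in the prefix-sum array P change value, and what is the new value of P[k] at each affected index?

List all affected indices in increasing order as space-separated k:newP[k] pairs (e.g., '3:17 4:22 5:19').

Answer: 2:11 3:23 4:40 5:51 6:41

Derivation:
P[k] = A[0] + ... + A[k]
P[k] includes A[2] iff k >= 2
Affected indices: 2, 3, ..., 6; delta = 20
  P[2]: -9 + 20 = 11
  P[3]: 3 + 20 = 23
  P[4]: 20 + 20 = 40
  P[5]: 31 + 20 = 51
  P[6]: 21 + 20 = 41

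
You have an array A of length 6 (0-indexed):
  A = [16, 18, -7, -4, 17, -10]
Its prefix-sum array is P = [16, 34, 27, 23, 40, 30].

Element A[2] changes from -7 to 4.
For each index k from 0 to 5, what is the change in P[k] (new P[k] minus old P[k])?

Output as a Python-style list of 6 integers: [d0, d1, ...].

Element change: A[2] -7 -> 4, delta = 11
For k < 2: P[k] unchanged, delta_P[k] = 0
For k >= 2: P[k] shifts by exactly 11
Delta array: [0, 0, 11, 11, 11, 11]

Answer: [0, 0, 11, 11, 11, 11]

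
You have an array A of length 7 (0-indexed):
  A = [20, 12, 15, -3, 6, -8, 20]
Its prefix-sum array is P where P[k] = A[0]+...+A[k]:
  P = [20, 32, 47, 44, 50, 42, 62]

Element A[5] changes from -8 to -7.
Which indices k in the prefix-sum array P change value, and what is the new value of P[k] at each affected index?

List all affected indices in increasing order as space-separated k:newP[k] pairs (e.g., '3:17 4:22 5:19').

P[k] = A[0] + ... + A[k]
P[k] includes A[5] iff k >= 5
Affected indices: 5, 6, ..., 6; delta = 1
  P[5]: 42 + 1 = 43
  P[6]: 62 + 1 = 63

Answer: 5:43 6:63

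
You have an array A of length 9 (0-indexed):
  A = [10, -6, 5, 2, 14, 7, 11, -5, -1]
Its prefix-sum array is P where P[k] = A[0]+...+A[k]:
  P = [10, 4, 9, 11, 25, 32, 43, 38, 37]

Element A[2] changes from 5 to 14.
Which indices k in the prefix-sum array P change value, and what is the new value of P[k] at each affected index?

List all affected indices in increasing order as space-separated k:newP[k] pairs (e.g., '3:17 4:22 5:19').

Answer: 2:18 3:20 4:34 5:41 6:52 7:47 8:46

Derivation:
P[k] = A[0] + ... + A[k]
P[k] includes A[2] iff k >= 2
Affected indices: 2, 3, ..., 8; delta = 9
  P[2]: 9 + 9 = 18
  P[3]: 11 + 9 = 20
  P[4]: 25 + 9 = 34
  P[5]: 32 + 9 = 41
  P[6]: 43 + 9 = 52
  P[7]: 38 + 9 = 47
  P[8]: 37 + 9 = 46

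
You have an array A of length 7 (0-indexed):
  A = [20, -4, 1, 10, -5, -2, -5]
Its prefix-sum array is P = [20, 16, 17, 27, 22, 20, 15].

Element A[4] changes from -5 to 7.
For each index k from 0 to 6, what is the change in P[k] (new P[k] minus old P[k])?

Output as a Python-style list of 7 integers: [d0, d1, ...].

Element change: A[4] -5 -> 7, delta = 12
For k < 4: P[k] unchanged, delta_P[k] = 0
For k >= 4: P[k] shifts by exactly 12
Delta array: [0, 0, 0, 0, 12, 12, 12]

Answer: [0, 0, 0, 0, 12, 12, 12]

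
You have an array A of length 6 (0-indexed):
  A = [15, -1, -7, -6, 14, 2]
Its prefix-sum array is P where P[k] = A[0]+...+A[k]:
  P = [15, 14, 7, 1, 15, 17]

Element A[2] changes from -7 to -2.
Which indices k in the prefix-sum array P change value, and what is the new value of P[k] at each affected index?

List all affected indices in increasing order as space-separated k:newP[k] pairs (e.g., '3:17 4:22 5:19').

P[k] = A[0] + ... + A[k]
P[k] includes A[2] iff k >= 2
Affected indices: 2, 3, ..., 5; delta = 5
  P[2]: 7 + 5 = 12
  P[3]: 1 + 5 = 6
  P[4]: 15 + 5 = 20
  P[5]: 17 + 5 = 22

Answer: 2:12 3:6 4:20 5:22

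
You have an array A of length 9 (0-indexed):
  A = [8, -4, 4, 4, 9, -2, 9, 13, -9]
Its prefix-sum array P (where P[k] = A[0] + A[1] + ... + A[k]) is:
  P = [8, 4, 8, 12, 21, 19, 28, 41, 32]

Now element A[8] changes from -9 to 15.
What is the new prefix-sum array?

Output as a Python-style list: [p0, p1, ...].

Answer: [8, 4, 8, 12, 21, 19, 28, 41, 56]

Derivation:
Change: A[8] -9 -> 15, delta = 24
P[k] for k < 8: unchanged (A[8] not included)
P[k] for k >= 8: shift by delta = 24
  P[0] = 8 + 0 = 8
  P[1] = 4 + 0 = 4
  P[2] = 8 + 0 = 8
  P[3] = 12 + 0 = 12
  P[4] = 21 + 0 = 21
  P[5] = 19 + 0 = 19
  P[6] = 28 + 0 = 28
  P[7] = 41 + 0 = 41
  P[8] = 32 + 24 = 56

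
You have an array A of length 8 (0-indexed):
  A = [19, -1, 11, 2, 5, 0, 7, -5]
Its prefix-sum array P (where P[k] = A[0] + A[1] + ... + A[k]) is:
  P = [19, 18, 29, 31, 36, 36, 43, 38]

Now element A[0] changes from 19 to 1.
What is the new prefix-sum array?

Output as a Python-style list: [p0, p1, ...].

Answer: [1, 0, 11, 13, 18, 18, 25, 20]

Derivation:
Change: A[0] 19 -> 1, delta = -18
P[k] for k < 0: unchanged (A[0] not included)
P[k] for k >= 0: shift by delta = -18
  P[0] = 19 + -18 = 1
  P[1] = 18 + -18 = 0
  P[2] = 29 + -18 = 11
  P[3] = 31 + -18 = 13
  P[4] = 36 + -18 = 18
  P[5] = 36 + -18 = 18
  P[6] = 43 + -18 = 25
  P[7] = 38 + -18 = 20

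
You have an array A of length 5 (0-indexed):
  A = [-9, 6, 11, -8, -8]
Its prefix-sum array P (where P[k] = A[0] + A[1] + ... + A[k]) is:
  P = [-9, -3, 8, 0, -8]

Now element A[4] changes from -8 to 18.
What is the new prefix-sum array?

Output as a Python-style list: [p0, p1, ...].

Change: A[4] -8 -> 18, delta = 26
P[k] for k < 4: unchanged (A[4] not included)
P[k] for k >= 4: shift by delta = 26
  P[0] = -9 + 0 = -9
  P[1] = -3 + 0 = -3
  P[2] = 8 + 0 = 8
  P[3] = 0 + 0 = 0
  P[4] = -8 + 26 = 18

Answer: [-9, -3, 8, 0, 18]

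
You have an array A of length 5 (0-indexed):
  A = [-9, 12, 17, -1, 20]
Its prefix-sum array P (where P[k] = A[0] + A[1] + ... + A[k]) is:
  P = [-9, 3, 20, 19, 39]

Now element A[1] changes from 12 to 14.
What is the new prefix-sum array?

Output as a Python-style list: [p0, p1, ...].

Answer: [-9, 5, 22, 21, 41]

Derivation:
Change: A[1] 12 -> 14, delta = 2
P[k] for k < 1: unchanged (A[1] not included)
P[k] for k >= 1: shift by delta = 2
  P[0] = -9 + 0 = -9
  P[1] = 3 + 2 = 5
  P[2] = 20 + 2 = 22
  P[3] = 19 + 2 = 21
  P[4] = 39 + 2 = 41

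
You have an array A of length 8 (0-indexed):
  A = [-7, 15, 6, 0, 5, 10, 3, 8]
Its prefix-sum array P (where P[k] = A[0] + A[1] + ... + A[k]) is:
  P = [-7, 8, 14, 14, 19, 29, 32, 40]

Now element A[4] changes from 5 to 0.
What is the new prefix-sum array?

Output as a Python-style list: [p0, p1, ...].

Change: A[4] 5 -> 0, delta = -5
P[k] for k < 4: unchanged (A[4] not included)
P[k] for k >= 4: shift by delta = -5
  P[0] = -7 + 0 = -7
  P[1] = 8 + 0 = 8
  P[2] = 14 + 0 = 14
  P[3] = 14 + 0 = 14
  P[4] = 19 + -5 = 14
  P[5] = 29 + -5 = 24
  P[6] = 32 + -5 = 27
  P[7] = 40 + -5 = 35

Answer: [-7, 8, 14, 14, 14, 24, 27, 35]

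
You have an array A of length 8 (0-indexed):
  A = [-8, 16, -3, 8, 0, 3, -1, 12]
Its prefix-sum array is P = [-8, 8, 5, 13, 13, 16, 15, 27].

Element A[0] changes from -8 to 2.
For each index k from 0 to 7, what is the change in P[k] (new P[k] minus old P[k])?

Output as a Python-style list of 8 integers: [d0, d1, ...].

Answer: [10, 10, 10, 10, 10, 10, 10, 10]

Derivation:
Element change: A[0] -8 -> 2, delta = 10
For k < 0: P[k] unchanged, delta_P[k] = 0
For k >= 0: P[k] shifts by exactly 10
Delta array: [10, 10, 10, 10, 10, 10, 10, 10]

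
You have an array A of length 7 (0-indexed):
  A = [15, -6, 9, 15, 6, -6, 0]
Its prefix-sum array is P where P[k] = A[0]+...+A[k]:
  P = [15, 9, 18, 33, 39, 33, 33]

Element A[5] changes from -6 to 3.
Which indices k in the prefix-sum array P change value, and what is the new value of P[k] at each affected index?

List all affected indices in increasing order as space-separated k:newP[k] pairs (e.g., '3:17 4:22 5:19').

P[k] = A[0] + ... + A[k]
P[k] includes A[5] iff k >= 5
Affected indices: 5, 6, ..., 6; delta = 9
  P[5]: 33 + 9 = 42
  P[6]: 33 + 9 = 42

Answer: 5:42 6:42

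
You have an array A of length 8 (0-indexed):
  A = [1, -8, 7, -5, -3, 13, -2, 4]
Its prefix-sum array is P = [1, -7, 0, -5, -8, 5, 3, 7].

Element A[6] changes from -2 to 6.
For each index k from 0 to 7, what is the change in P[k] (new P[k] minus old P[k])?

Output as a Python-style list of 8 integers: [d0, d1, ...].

Answer: [0, 0, 0, 0, 0, 0, 8, 8]

Derivation:
Element change: A[6] -2 -> 6, delta = 8
For k < 6: P[k] unchanged, delta_P[k] = 0
For k >= 6: P[k] shifts by exactly 8
Delta array: [0, 0, 0, 0, 0, 0, 8, 8]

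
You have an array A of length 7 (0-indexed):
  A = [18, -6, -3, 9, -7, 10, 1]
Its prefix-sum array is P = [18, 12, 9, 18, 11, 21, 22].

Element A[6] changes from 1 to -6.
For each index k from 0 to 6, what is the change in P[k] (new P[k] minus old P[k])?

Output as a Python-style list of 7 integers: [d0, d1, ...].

Answer: [0, 0, 0, 0, 0, 0, -7]

Derivation:
Element change: A[6] 1 -> -6, delta = -7
For k < 6: P[k] unchanged, delta_P[k] = 0
For k >= 6: P[k] shifts by exactly -7
Delta array: [0, 0, 0, 0, 0, 0, -7]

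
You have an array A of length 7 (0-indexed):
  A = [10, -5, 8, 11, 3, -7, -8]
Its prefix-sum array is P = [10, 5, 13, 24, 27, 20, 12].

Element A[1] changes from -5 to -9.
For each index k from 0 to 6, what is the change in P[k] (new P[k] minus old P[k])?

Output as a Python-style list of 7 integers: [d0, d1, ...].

Element change: A[1] -5 -> -9, delta = -4
For k < 1: P[k] unchanged, delta_P[k] = 0
For k >= 1: P[k] shifts by exactly -4
Delta array: [0, -4, -4, -4, -4, -4, -4]

Answer: [0, -4, -4, -4, -4, -4, -4]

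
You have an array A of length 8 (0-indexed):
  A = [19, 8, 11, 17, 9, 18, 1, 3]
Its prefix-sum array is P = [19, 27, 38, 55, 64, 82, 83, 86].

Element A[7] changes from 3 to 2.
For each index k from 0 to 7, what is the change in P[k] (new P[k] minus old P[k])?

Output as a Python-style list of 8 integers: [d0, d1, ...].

Element change: A[7] 3 -> 2, delta = -1
For k < 7: P[k] unchanged, delta_P[k] = 0
For k >= 7: P[k] shifts by exactly -1
Delta array: [0, 0, 0, 0, 0, 0, 0, -1]

Answer: [0, 0, 0, 0, 0, 0, 0, -1]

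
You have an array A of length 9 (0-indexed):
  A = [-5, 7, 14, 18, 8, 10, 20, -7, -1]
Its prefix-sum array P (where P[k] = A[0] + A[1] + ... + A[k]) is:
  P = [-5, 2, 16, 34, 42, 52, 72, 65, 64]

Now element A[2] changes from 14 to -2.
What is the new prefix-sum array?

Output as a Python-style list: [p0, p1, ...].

Answer: [-5, 2, 0, 18, 26, 36, 56, 49, 48]

Derivation:
Change: A[2] 14 -> -2, delta = -16
P[k] for k < 2: unchanged (A[2] not included)
P[k] for k >= 2: shift by delta = -16
  P[0] = -5 + 0 = -5
  P[1] = 2 + 0 = 2
  P[2] = 16 + -16 = 0
  P[3] = 34 + -16 = 18
  P[4] = 42 + -16 = 26
  P[5] = 52 + -16 = 36
  P[6] = 72 + -16 = 56
  P[7] = 65 + -16 = 49
  P[8] = 64 + -16 = 48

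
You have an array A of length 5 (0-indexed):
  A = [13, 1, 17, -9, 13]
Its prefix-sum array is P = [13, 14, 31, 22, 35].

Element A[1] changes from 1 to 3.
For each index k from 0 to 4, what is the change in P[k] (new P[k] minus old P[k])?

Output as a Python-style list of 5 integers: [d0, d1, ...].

Answer: [0, 2, 2, 2, 2]

Derivation:
Element change: A[1] 1 -> 3, delta = 2
For k < 1: P[k] unchanged, delta_P[k] = 0
For k >= 1: P[k] shifts by exactly 2
Delta array: [0, 2, 2, 2, 2]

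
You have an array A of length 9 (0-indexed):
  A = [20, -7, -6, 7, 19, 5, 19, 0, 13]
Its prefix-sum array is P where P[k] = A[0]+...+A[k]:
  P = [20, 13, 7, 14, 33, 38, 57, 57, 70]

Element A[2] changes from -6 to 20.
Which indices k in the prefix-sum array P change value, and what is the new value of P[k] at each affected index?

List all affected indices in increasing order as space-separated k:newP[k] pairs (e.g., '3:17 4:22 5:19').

Answer: 2:33 3:40 4:59 5:64 6:83 7:83 8:96

Derivation:
P[k] = A[0] + ... + A[k]
P[k] includes A[2] iff k >= 2
Affected indices: 2, 3, ..., 8; delta = 26
  P[2]: 7 + 26 = 33
  P[3]: 14 + 26 = 40
  P[4]: 33 + 26 = 59
  P[5]: 38 + 26 = 64
  P[6]: 57 + 26 = 83
  P[7]: 57 + 26 = 83
  P[8]: 70 + 26 = 96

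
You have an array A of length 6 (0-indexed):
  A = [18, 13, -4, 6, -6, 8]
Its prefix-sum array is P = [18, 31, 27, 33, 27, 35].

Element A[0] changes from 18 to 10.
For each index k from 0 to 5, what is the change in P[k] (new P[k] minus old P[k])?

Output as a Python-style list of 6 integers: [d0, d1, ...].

Answer: [-8, -8, -8, -8, -8, -8]

Derivation:
Element change: A[0] 18 -> 10, delta = -8
For k < 0: P[k] unchanged, delta_P[k] = 0
For k >= 0: P[k] shifts by exactly -8
Delta array: [-8, -8, -8, -8, -8, -8]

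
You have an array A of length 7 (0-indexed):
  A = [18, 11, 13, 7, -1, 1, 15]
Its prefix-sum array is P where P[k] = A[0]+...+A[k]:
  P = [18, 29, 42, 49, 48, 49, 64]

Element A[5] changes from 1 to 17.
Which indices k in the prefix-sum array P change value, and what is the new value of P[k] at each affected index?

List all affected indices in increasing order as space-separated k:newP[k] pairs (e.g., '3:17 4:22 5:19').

P[k] = A[0] + ... + A[k]
P[k] includes A[5] iff k >= 5
Affected indices: 5, 6, ..., 6; delta = 16
  P[5]: 49 + 16 = 65
  P[6]: 64 + 16 = 80

Answer: 5:65 6:80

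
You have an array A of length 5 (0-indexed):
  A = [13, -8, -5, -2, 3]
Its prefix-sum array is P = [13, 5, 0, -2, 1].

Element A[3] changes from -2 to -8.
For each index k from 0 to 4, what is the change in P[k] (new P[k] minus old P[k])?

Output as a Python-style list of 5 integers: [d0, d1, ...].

Element change: A[3] -2 -> -8, delta = -6
For k < 3: P[k] unchanged, delta_P[k] = 0
For k >= 3: P[k] shifts by exactly -6
Delta array: [0, 0, 0, -6, -6]

Answer: [0, 0, 0, -6, -6]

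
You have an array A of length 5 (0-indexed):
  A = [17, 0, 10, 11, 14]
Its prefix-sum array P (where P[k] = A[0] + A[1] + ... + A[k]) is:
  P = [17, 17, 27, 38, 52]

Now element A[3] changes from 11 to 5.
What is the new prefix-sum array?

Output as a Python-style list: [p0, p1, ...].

Change: A[3] 11 -> 5, delta = -6
P[k] for k < 3: unchanged (A[3] not included)
P[k] for k >= 3: shift by delta = -6
  P[0] = 17 + 0 = 17
  P[1] = 17 + 0 = 17
  P[2] = 27 + 0 = 27
  P[3] = 38 + -6 = 32
  P[4] = 52 + -6 = 46

Answer: [17, 17, 27, 32, 46]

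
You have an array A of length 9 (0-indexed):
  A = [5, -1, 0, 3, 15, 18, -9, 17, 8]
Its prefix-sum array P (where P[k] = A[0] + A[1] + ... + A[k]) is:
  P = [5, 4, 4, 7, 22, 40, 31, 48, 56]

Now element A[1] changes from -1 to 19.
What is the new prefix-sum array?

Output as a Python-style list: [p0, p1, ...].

Change: A[1] -1 -> 19, delta = 20
P[k] for k < 1: unchanged (A[1] not included)
P[k] for k >= 1: shift by delta = 20
  P[0] = 5 + 0 = 5
  P[1] = 4 + 20 = 24
  P[2] = 4 + 20 = 24
  P[3] = 7 + 20 = 27
  P[4] = 22 + 20 = 42
  P[5] = 40 + 20 = 60
  P[6] = 31 + 20 = 51
  P[7] = 48 + 20 = 68
  P[8] = 56 + 20 = 76

Answer: [5, 24, 24, 27, 42, 60, 51, 68, 76]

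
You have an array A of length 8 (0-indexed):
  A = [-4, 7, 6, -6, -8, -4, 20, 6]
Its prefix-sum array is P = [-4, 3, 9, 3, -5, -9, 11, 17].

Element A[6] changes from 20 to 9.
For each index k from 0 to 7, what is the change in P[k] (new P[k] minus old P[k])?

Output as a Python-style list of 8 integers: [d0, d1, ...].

Answer: [0, 0, 0, 0, 0, 0, -11, -11]

Derivation:
Element change: A[6] 20 -> 9, delta = -11
For k < 6: P[k] unchanged, delta_P[k] = 0
For k >= 6: P[k] shifts by exactly -11
Delta array: [0, 0, 0, 0, 0, 0, -11, -11]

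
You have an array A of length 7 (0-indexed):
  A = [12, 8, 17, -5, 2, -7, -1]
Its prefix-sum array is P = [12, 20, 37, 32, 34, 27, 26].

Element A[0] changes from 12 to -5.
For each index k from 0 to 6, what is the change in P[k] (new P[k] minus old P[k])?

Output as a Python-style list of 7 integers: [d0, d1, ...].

Answer: [-17, -17, -17, -17, -17, -17, -17]

Derivation:
Element change: A[0] 12 -> -5, delta = -17
For k < 0: P[k] unchanged, delta_P[k] = 0
For k >= 0: P[k] shifts by exactly -17
Delta array: [-17, -17, -17, -17, -17, -17, -17]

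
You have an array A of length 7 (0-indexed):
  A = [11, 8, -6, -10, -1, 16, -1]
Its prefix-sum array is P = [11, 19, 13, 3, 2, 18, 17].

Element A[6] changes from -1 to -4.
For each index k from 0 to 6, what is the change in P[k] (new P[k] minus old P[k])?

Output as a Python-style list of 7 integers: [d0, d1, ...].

Element change: A[6] -1 -> -4, delta = -3
For k < 6: P[k] unchanged, delta_P[k] = 0
For k >= 6: P[k] shifts by exactly -3
Delta array: [0, 0, 0, 0, 0, 0, -3]

Answer: [0, 0, 0, 0, 0, 0, -3]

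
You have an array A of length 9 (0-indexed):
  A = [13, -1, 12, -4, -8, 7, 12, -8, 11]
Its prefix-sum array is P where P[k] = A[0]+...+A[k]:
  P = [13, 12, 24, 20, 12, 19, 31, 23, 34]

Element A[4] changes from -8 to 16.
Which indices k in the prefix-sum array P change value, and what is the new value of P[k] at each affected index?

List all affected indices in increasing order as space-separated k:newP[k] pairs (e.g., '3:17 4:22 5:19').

Answer: 4:36 5:43 6:55 7:47 8:58

Derivation:
P[k] = A[0] + ... + A[k]
P[k] includes A[4] iff k >= 4
Affected indices: 4, 5, ..., 8; delta = 24
  P[4]: 12 + 24 = 36
  P[5]: 19 + 24 = 43
  P[6]: 31 + 24 = 55
  P[7]: 23 + 24 = 47
  P[8]: 34 + 24 = 58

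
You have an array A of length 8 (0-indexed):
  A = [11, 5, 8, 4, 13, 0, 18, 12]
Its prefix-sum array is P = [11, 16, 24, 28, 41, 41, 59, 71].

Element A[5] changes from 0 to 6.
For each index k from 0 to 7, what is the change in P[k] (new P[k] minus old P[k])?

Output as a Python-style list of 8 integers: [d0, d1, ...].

Element change: A[5] 0 -> 6, delta = 6
For k < 5: P[k] unchanged, delta_P[k] = 0
For k >= 5: P[k] shifts by exactly 6
Delta array: [0, 0, 0, 0, 0, 6, 6, 6]

Answer: [0, 0, 0, 0, 0, 6, 6, 6]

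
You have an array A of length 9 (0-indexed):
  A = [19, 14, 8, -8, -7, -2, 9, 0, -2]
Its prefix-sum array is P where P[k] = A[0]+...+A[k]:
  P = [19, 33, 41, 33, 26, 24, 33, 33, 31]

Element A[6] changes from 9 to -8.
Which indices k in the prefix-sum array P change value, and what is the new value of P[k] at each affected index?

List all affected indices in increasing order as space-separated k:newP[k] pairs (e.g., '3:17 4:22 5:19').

P[k] = A[0] + ... + A[k]
P[k] includes A[6] iff k >= 6
Affected indices: 6, 7, ..., 8; delta = -17
  P[6]: 33 + -17 = 16
  P[7]: 33 + -17 = 16
  P[8]: 31 + -17 = 14

Answer: 6:16 7:16 8:14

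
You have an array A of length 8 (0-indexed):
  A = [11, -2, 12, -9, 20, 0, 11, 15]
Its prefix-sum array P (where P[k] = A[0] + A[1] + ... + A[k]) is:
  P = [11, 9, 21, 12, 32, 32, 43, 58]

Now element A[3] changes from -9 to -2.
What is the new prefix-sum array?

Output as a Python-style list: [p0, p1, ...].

Answer: [11, 9, 21, 19, 39, 39, 50, 65]

Derivation:
Change: A[3] -9 -> -2, delta = 7
P[k] for k < 3: unchanged (A[3] not included)
P[k] for k >= 3: shift by delta = 7
  P[0] = 11 + 0 = 11
  P[1] = 9 + 0 = 9
  P[2] = 21 + 0 = 21
  P[3] = 12 + 7 = 19
  P[4] = 32 + 7 = 39
  P[5] = 32 + 7 = 39
  P[6] = 43 + 7 = 50
  P[7] = 58 + 7 = 65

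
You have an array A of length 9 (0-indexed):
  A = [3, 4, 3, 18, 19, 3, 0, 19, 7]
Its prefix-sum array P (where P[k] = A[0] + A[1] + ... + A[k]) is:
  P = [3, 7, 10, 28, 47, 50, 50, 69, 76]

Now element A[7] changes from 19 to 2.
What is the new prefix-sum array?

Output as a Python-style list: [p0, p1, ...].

Change: A[7] 19 -> 2, delta = -17
P[k] for k < 7: unchanged (A[7] not included)
P[k] for k >= 7: shift by delta = -17
  P[0] = 3 + 0 = 3
  P[1] = 7 + 0 = 7
  P[2] = 10 + 0 = 10
  P[3] = 28 + 0 = 28
  P[4] = 47 + 0 = 47
  P[5] = 50 + 0 = 50
  P[6] = 50 + 0 = 50
  P[7] = 69 + -17 = 52
  P[8] = 76 + -17 = 59

Answer: [3, 7, 10, 28, 47, 50, 50, 52, 59]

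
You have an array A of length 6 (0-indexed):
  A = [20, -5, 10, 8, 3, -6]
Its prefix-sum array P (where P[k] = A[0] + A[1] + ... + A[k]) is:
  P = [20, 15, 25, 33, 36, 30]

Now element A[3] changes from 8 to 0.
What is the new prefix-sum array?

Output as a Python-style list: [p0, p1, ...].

Answer: [20, 15, 25, 25, 28, 22]

Derivation:
Change: A[3] 8 -> 0, delta = -8
P[k] for k < 3: unchanged (A[3] not included)
P[k] for k >= 3: shift by delta = -8
  P[0] = 20 + 0 = 20
  P[1] = 15 + 0 = 15
  P[2] = 25 + 0 = 25
  P[3] = 33 + -8 = 25
  P[4] = 36 + -8 = 28
  P[5] = 30 + -8 = 22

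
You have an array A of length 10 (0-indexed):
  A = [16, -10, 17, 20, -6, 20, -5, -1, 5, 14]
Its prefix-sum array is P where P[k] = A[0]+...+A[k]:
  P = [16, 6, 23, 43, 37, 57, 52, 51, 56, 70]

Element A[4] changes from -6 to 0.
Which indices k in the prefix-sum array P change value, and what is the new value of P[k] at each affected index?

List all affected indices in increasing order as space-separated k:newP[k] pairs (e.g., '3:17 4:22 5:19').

Answer: 4:43 5:63 6:58 7:57 8:62 9:76

Derivation:
P[k] = A[0] + ... + A[k]
P[k] includes A[4] iff k >= 4
Affected indices: 4, 5, ..., 9; delta = 6
  P[4]: 37 + 6 = 43
  P[5]: 57 + 6 = 63
  P[6]: 52 + 6 = 58
  P[7]: 51 + 6 = 57
  P[8]: 56 + 6 = 62
  P[9]: 70 + 6 = 76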